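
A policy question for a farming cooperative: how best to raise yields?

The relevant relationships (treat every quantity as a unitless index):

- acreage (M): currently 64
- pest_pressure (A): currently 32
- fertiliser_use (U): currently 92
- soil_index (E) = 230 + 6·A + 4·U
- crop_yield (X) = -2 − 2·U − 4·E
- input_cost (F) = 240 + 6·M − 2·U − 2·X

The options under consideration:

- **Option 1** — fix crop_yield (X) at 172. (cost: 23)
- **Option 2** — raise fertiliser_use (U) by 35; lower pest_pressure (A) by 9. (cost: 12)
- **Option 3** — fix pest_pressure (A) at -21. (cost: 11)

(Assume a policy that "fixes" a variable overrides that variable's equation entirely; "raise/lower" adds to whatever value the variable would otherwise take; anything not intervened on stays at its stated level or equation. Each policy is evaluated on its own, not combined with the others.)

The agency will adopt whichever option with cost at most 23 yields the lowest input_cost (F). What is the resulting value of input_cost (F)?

Option 1 (X := 172):
  M = 64
  A = 32
  U = 92
  E = 230 + 6·32 + 4·92 = 790
  X = 172
  F = 240 + 6·64 − 2·92 − 2·172 = 96
Option 2 (U + 35, A − 9):
  M = 64
  A = 32 − 9 = 23
  U = 92 + 35 = 127
  E = 230 + 6·23 + 4·127 = 876
  X = -2 − 2·127 − 4·876 = -3760
  F = 240 + 6·64 − 2·127 − 2·(-3760) = 7890
Option 3 (A := -21):
  M = 64
  A = -21
  U = 92
  E = 230 + 6·(-21) + 4·92 = 472
  X = -2 − 2·92 − 4·472 = -2074
  F = 240 + 6·64 − 2·92 − 2·(-2074) = 4588
Comparing — Option 1: F=96, Option 2: F=7890, Option 3: F=4588. Lowest is 96 (Option 1).

96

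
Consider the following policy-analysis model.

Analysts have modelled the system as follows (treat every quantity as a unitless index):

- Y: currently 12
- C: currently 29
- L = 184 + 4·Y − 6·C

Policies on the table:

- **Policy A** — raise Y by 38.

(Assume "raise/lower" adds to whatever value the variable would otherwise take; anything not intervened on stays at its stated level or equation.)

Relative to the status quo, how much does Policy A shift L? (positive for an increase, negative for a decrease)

152

Baseline:
  Y = 12
  C = 29
  L = 184 + 4·12 − 6·29 = 58
Policy A (Y + 38):
  Y = 12 + 38 = 50
  C = 29
  L = 184 + 4·50 − 6·29 = 210
Change in L: 210 − 58 = 152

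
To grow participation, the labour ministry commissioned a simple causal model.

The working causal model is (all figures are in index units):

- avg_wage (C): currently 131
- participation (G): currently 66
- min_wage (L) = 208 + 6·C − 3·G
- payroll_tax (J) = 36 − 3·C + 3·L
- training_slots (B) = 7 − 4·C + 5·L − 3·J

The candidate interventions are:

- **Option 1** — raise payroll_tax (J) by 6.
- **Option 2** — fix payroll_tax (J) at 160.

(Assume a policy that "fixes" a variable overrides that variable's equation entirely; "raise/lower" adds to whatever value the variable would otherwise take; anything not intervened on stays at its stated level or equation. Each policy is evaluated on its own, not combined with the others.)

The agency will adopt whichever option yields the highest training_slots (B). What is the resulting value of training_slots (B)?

Option 1 (J + 6):
  C = 131
  G = 66
  L = 208 + 6·131 − 3·66 = 796
  J = 36 − 3·131 + 3·796 (+6 from intervention) = 2037
  B = 7 − 4·131 + 5·796 − 3·2037 = -2648
Option 2 (J := 160):
  C = 131
  G = 66
  L = 208 + 6·131 − 3·66 = 796
  J = 160
  B = 7 − 4·131 + 5·796 − 3·160 = 2983
Comparing — Option 1: B=-2648, Option 2: B=2983. Highest is 2983 (Option 2).

2983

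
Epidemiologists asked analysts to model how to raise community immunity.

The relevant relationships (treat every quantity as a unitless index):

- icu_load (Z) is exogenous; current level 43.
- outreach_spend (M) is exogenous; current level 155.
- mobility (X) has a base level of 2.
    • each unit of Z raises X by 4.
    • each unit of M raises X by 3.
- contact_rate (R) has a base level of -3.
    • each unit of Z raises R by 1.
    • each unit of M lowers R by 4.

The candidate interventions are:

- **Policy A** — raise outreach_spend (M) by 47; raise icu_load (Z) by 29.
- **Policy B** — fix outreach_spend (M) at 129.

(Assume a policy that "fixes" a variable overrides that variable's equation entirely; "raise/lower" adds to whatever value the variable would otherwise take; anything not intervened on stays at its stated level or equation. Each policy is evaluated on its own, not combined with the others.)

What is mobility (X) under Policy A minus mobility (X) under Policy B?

335

Policy A (M + 47, Z + 29):
  Z = 43 + 29 = 72
  M = 155 + 47 = 202
  X = 2 + 4·72 + 3·202 = 896
Policy B (M := 129):
  Z = 43
  M = 129
  X = 2 + 4·43 + 3·129 = 561
X: 896 − 561 = 335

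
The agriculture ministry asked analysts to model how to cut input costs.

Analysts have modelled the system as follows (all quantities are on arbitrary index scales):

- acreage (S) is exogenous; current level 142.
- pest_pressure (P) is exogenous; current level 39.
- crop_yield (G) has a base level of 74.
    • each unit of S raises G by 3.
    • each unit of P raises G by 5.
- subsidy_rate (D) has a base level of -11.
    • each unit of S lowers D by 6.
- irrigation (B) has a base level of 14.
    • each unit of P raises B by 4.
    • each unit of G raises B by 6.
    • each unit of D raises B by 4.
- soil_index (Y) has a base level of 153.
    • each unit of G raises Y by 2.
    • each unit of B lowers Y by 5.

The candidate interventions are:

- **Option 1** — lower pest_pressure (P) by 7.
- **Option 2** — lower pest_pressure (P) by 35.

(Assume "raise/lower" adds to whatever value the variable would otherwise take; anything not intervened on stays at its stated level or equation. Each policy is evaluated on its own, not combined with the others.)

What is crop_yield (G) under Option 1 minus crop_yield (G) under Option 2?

Option 1 (P − 7):
  S = 142
  P = 39 − 7 = 32
  G = 74 + 3·142 + 5·32 = 660
Option 2 (P − 35):
  S = 142
  P = 39 − 35 = 4
  G = 74 + 3·142 + 5·4 = 520
G: 660 − 520 = 140

140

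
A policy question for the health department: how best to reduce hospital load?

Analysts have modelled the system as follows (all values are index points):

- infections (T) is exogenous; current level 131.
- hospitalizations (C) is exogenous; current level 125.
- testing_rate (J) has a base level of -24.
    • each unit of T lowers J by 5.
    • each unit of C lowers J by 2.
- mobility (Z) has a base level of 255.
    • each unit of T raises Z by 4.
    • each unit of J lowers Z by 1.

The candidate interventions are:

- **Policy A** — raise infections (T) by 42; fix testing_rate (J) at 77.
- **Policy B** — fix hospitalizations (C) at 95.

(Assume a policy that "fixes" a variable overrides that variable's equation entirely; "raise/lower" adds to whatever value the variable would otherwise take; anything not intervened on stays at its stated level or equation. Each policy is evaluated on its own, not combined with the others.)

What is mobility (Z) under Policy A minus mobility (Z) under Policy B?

-778

Policy A (T + 42, J := 77):
  T = 131 + 42 = 173
  C = 125
  J = 77
  Z = 255 + 4·173 − 77 = 870
Policy B (C := 95):
  T = 131
  C = 95
  J = -24 − 5·131 − 2·95 = -869
  Z = 255 + 4·131 − (-869) = 1648
Z: 870 − 1648 = -778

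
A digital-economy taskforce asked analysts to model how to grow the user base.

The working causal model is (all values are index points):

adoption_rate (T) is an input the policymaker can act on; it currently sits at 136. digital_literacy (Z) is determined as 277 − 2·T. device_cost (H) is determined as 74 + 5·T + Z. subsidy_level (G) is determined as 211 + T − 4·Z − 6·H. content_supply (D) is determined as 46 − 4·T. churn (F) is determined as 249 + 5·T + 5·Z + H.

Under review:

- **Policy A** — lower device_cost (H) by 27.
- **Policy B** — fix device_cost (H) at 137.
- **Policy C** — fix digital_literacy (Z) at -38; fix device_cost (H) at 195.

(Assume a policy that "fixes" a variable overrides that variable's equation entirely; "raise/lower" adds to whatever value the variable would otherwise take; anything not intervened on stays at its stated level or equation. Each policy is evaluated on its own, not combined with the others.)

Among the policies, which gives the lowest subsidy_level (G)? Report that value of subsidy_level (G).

-4065

Policy A (H − 27):
  T = 136
  Z = 277 − 2·136 = 5
  H = 74 + 5·136 + 5 (−27 from intervention) = 732
  G = 211 + 136 − 4·5 − 6·732 = -4065
Policy B (H := 137):
  T = 136
  Z = 277 − 2·136 = 5
  H = 137
  G = 211 + 136 − 4·5 − 6·137 = -495
Policy C (Z := -38, H := 195):
  T = 136
  Z = -38
  H = 195
  G = 211 + 136 − 4·(-38) − 6·195 = -671
Comparing — Policy A: G=-4065, Policy B: G=-495, Policy C: G=-671. Lowest is -4065 (Policy A).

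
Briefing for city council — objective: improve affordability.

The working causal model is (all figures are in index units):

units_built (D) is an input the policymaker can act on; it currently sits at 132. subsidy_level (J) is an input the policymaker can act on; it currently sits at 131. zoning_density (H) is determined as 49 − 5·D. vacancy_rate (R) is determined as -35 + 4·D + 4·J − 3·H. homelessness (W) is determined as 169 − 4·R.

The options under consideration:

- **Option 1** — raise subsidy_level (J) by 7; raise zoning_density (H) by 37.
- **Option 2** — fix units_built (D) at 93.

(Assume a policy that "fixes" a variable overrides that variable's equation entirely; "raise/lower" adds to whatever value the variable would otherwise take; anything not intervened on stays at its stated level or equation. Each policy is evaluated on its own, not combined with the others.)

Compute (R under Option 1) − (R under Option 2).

Option 1 (J + 7, H + 37):
  D = 132
  J = 131 + 7 = 138
  H = 49 − 5·132 (+37 from intervention) = -574
  R = -35 + 4·132 + 4·138 − 3·(-574) = 2767
Option 2 (D := 93):
  D = 93
  J = 131
  H = 49 − 5·93 = -416
  R = -35 + 4·93 + 4·131 − 3·(-416) = 2109
R: 2767 − 2109 = 658

658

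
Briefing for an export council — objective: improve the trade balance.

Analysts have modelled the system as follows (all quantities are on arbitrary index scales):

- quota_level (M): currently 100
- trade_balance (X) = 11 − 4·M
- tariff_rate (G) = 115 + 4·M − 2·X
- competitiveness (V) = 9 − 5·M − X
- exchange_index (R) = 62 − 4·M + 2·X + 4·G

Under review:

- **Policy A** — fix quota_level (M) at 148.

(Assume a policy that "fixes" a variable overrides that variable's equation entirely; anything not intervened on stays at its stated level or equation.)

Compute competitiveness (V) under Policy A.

-150

Policy A (M := 148):
  M = 148
  X = 11 − 4·148 = -581
  V = 9 − 5·148 − (-581) = -150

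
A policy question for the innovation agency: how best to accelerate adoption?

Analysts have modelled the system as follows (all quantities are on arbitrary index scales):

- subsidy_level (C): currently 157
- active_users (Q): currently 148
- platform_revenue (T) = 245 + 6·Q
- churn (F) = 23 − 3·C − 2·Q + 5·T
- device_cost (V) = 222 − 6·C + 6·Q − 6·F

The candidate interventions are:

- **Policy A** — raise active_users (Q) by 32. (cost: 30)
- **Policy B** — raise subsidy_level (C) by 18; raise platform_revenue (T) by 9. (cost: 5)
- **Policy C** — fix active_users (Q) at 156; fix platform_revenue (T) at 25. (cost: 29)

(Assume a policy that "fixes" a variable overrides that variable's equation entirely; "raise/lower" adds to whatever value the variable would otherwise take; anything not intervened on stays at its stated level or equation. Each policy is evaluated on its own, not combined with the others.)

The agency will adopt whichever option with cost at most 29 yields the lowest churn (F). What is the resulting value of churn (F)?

Policy B (C + 18, T + 9):
  C = 157 + 18 = 175
  Q = 148
  T = 245 + 6·148 (+9 from intervention) = 1142
  F = 23 − 3·175 − 2·148 + 5·1142 = 4912
Policy C (Q := 156, T := 25):
  C = 157
  Q = 156
  T = 25
  F = 23 − 3·157 − 2·156 + 5·25 = -635
Comparing — Policy B: F=4912, Policy C: F=-635. Lowest is -635 (Policy C).

-635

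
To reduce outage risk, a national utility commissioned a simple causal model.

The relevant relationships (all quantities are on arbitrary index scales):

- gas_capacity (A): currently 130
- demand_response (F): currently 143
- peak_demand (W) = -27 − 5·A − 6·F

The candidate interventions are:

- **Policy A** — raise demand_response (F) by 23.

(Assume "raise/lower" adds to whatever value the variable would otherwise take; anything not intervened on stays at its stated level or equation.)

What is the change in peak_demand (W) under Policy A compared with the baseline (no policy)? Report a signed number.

Baseline:
  A = 130
  F = 143
  W = -27 − 5·130 − 6·143 = -1535
Policy A (F + 23):
  A = 130
  F = 143 + 23 = 166
  W = -27 − 5·130 − 6·166 = -1673
Change in W: -1673 − (-1535) = -138

-138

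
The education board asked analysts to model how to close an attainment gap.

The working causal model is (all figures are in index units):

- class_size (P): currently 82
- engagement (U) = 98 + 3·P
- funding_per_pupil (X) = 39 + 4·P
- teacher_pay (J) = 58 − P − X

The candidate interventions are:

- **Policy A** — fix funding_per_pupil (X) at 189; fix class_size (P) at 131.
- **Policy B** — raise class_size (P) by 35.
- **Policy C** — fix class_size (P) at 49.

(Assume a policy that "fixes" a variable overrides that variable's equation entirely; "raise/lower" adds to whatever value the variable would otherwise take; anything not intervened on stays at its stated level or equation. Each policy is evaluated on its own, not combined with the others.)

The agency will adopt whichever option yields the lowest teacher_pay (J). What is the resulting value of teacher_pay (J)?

Policy A (X := 189, P := 131):
  P = 131
  X = 189
  J = 58 − 131 − 189 = -262
Policy B (P + 35):
  P = 82 + 35 = 117
  X = 39 + 4·117 = 507
  J = 58 − 117 − 507 = -566
Policy C (P := 49):
  P = 49
  X = 39 + 4·49 = 235
  J = 58 − 49 − 235 = -226
Comparing — Policy A: J=-262, Policy B: J=-566, Policy C: J=-226. Lowest is -566 (Policy B).

-566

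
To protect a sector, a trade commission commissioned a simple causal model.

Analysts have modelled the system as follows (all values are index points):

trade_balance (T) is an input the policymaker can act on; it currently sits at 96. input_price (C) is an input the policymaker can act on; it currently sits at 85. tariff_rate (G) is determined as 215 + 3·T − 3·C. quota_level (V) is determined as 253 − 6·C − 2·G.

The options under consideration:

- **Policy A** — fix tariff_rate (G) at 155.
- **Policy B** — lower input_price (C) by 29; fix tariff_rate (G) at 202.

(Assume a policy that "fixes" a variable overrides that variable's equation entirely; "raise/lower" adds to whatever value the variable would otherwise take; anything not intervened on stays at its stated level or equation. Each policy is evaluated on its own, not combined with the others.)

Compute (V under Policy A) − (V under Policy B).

Policy A (G := 155):
  T = 96
  C = 85
  G = 155
  V = 253 − 6·85 − 2·155 = -567
Policy B (C − 29, G := 202):
  T = 96
  C = 85 − 29 = 56
  G = 202
  V = 253 − 6·56 − 2·202 = -487
V: -567 − (-487) = -80

-80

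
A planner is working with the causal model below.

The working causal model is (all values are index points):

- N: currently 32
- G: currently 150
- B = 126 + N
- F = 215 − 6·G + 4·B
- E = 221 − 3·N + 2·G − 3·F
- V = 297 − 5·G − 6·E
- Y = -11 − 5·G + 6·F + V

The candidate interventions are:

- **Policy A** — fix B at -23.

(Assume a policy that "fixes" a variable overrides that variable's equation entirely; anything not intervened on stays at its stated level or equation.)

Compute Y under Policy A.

Policy A (B := -23):
  N = 32
  G = 150
  B = -23
  F = 215 − 6·150 + 4·(-23) = -777
  E = 221 − 3·32 + 2·150 − 3·(-777) = 2756
  V = 297 − 5·150 − 6·2756 = -16989
  Y = -11 − 5·150 + 6·(-777) + (-16989) = -22412

-22412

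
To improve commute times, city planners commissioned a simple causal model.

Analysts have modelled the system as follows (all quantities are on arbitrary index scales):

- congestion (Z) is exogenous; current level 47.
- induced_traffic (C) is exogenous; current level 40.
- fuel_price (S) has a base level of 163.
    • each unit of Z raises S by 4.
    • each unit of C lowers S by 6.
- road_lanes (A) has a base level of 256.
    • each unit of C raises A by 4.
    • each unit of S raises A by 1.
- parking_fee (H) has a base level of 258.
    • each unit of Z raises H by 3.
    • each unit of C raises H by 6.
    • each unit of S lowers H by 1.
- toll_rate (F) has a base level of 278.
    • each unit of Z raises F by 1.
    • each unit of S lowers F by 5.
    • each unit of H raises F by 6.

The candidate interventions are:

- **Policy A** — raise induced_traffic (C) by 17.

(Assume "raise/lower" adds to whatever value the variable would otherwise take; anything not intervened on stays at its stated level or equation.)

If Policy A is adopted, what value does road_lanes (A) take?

Policy A (C + 17):
  Z = 47
  C = 40 + 17 = 57
  S = 163 + 4·47 − 6·57 = 9
  A = 256 + 4·57 + 9 = 493

493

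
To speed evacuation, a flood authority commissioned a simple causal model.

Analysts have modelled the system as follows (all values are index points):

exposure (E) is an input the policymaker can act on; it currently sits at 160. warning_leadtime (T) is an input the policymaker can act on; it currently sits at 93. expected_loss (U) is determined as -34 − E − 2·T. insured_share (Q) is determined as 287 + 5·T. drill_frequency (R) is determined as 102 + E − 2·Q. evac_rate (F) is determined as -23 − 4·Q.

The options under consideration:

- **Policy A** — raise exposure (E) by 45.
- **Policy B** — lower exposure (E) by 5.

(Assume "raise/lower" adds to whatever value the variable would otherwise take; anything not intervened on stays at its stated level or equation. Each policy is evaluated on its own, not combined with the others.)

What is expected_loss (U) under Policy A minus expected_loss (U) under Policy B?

-50

Policy A (E + 45):
  E = 160 + 45 = 205
  T = 93
  U = -34 − 205 − 2·93 = -425
Policy B (E − 5):
  E = 160 − 5 = 155
  T = 93
  U = -34 − 155 − 2·93 = -375
U: -425 − (-375) = -50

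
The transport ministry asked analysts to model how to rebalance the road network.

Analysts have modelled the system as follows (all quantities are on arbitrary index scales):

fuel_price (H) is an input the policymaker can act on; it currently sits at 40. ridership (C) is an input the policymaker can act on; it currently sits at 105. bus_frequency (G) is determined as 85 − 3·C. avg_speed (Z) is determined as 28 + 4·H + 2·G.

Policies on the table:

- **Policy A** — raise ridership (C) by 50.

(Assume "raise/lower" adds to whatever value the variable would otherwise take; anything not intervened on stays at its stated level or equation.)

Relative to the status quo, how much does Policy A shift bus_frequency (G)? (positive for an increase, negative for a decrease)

Baseline:
  C = 105
  G = 85 − 3·105 = -230
Policy A (C + 50):
  C = 105 + 50 = 155
  G = 85 − 3·155 = -380
Change in G: -380 − (-230) = -150

-150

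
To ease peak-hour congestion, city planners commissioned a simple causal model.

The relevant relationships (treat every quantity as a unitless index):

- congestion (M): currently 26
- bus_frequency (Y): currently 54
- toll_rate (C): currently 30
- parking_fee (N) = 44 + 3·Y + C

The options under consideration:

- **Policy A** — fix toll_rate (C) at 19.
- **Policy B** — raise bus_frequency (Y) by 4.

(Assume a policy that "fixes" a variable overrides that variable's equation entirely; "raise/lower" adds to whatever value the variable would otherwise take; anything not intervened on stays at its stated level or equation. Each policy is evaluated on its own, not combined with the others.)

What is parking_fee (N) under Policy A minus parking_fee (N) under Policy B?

-23

Policy A (C := 19):
  Y = 54
  C = 19
  N = 44 + 3·54 + 19 = 225
Policy B (Y + 4):
  Y = 54 + 4 = 58
  C = 30
  N = 44 + 3·58 + 30 = 248
N: 225 − 248 = -23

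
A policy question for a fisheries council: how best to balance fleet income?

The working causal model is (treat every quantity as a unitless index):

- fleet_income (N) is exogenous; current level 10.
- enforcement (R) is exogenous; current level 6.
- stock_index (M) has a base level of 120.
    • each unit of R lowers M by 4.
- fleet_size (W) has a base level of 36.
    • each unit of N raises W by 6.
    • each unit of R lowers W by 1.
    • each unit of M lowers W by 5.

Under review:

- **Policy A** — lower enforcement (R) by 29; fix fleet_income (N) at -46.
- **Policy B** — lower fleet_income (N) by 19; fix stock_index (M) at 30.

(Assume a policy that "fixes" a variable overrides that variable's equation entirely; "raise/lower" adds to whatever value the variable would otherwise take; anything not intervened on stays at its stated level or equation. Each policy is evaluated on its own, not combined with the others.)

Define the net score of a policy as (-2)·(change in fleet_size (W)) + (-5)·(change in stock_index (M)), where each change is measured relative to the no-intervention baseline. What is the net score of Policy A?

1194

Baseline:
  N = 10
  R = 6
  M = 120 − 4·6 = 96
  W = 36 + 6·10 − 6 − 5·96 = -390
Policy A (R − 29, N := -46):
  N = -46
  R = 6 − 29 = -23
  M = 120 − 4·(-23) = 212
  W = 36 + 6·(-46) − (-23) − 5·212 = -1277
ΔW = -1277 − (-390) = -887; ΔM = 212 − 96 = 116
Score = (-2)·(-887) + (-5)·116 = 1194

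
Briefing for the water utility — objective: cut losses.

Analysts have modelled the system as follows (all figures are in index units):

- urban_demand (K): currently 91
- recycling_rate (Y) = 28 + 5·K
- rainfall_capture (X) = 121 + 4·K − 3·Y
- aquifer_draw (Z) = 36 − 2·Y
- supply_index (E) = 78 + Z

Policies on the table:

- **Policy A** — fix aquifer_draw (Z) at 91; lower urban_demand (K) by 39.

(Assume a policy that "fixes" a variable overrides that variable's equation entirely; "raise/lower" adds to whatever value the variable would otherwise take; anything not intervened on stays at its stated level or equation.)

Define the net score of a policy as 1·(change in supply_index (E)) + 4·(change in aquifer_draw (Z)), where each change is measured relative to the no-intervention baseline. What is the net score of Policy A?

5105

Baseline:
  K = 91
  Y = 28 + 5·91 = 483
  Z = 36 − 2·483 = -930
  E = 78 + (-930) = -852
Policy A (Z := 91, K − 39):
  K = 91 − 39 = 52
  Y = 28 + 5·52 = 288
  Z = 91
  E = 78 + 91 = 169
ΔE = 169 − (-852) = 1021; ΔZ = 91 − (-930) = 1021
Score = 1·1021 + 4·1021 = 5105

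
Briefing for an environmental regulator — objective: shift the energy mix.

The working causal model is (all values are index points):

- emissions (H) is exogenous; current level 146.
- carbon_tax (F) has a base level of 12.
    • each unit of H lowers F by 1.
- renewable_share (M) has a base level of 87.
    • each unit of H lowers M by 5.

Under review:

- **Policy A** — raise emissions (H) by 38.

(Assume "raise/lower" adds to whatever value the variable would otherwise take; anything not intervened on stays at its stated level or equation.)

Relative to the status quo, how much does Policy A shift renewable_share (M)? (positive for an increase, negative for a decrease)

Baseline:
  H = 146
  M = 87 − 5·146 = -643
Policy A (H + 38):
  H = 146 + 38 = 184
  M = 87 − 5·184 = -833
Change in M: -833 − (-643) = -190

-190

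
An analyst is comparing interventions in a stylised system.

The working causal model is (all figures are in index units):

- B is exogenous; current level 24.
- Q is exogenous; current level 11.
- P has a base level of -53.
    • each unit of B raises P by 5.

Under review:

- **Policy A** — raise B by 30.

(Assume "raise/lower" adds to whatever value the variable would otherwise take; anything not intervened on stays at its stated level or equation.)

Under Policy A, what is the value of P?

217

Policy A (B + 30):
  B = 24 + 30 = 54
  P = -53 + 5·54 = 217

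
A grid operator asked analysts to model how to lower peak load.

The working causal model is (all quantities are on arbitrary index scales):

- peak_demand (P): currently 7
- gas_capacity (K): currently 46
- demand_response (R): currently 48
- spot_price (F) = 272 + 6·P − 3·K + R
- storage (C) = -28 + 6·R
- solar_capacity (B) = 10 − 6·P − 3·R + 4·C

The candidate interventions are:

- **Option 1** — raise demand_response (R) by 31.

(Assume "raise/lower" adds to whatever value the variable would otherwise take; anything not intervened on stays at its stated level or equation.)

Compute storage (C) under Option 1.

446

Option 1 (R + 31):
  R = 48 + 31 = 79
  C = -28 + 6·79 = 446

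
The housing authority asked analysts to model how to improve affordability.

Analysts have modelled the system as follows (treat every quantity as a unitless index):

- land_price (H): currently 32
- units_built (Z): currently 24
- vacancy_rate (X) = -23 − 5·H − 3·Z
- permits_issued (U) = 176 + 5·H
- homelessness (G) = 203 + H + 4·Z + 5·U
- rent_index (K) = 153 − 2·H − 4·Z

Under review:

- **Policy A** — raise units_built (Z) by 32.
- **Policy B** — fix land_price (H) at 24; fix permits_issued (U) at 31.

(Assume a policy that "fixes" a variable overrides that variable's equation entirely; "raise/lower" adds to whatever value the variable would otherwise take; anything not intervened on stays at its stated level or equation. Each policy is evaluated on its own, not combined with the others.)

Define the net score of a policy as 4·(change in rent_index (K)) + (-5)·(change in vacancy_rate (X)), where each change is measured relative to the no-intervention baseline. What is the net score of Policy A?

-32

Baseline:
  H = 32
  Z = 24
  X = -23 − 5·32 − 3·24 = -255
  K = 153 − 2·32 − 4·24 = -7
Policy A (Z + 32):
  H = 32
  Z = 24 + 32 = 56
  X = -23 − 5·32 − 3·56 = -351
  K = 153 − 2·32 − 4·56 = -135
ΔK = -135 − (-7) = -128; ΔX = -351 − (-255) = -96
Score = 4·(-128) + (-5)·(-96) = -32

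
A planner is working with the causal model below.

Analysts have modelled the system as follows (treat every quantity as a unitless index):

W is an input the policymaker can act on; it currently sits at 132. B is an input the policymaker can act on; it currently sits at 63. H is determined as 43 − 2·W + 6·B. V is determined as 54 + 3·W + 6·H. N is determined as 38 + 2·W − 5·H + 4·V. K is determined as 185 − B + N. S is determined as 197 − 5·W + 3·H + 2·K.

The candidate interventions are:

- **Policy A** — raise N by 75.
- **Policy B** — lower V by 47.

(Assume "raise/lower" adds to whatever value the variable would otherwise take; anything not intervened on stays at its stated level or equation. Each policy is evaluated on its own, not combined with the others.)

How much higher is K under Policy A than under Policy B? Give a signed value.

263

Policy A (N + 75):
  W = 132
  B = 63
  H = 43 − 2·132 + 6·63 = 157
  V = 54 + 3·132 + 6·157 = 1392
  N = 38 + 2·132 − 5·157 + 4·1392 (+75 from intervention) = 5160
  K = 185 − 63 + 5160 = 5282
Policy B (V − 47):
  W = 132
  B = 63
  H = 43 − 2·132 + 6·63 = 157
  V = 54 + 3·132 + 6·157 (−47 from intervention) = 1345
  N = 38 + 2·132 − 5·157 + 4·1345 = 4897
  K = 185 − 63 + 4897 = 5019
K: 5282 − 5019 = 263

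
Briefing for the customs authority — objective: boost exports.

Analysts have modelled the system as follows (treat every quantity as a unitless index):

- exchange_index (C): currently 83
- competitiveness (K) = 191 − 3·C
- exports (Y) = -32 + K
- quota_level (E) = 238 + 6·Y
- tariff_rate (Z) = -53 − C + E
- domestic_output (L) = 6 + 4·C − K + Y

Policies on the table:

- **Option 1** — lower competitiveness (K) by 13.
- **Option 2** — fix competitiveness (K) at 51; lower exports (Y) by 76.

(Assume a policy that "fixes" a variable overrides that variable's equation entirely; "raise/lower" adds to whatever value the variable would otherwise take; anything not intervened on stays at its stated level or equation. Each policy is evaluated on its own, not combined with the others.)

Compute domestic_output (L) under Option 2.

Option 2 (K := 51, Y − 76):
  C = 83
  K = 51
  Y = -32 + 51 (−76 from intervention) = -57
  L = 6 + 4·83 − 51 + (-57) = 230

230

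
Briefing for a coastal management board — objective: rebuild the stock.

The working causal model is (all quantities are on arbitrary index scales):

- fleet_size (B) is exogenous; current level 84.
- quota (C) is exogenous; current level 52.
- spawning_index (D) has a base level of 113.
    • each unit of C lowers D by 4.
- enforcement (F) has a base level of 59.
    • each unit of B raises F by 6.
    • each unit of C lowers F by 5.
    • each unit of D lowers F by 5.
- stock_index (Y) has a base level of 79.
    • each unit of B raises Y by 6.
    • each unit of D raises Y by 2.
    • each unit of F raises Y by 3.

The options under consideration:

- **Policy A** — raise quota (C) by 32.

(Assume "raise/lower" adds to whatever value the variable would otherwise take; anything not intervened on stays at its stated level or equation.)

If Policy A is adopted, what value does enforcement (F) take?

1258

Policy A (C + 32):
  B = 84
  C = 52 + 32 = 84
  D = 113 − 4·84 = -223
  F = 59 + 6·84 − 5·84 − 5·(-223) = 1258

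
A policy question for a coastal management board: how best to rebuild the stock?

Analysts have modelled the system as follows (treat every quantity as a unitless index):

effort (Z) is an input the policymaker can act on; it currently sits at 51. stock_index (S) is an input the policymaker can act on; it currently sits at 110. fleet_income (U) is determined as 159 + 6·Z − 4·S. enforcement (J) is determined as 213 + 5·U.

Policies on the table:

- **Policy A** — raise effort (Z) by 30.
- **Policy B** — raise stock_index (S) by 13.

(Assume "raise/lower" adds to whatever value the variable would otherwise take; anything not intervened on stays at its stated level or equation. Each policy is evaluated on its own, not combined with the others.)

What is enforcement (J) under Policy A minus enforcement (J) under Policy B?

Policy A (Z + 30):
  Z = 51 + 30 = 81
  S = 110
  U = 159 + 6·81 − 4·110 = 205
  J = 213 + 5·205 = 1238
Policy B (S + 13):
  Z = 51
  S = 110 + 13 = 123
  U = 159 + 6·51 − 4·123 = -27
  J = 213 + 5·(-27) = 78
J: 1238 − 78 = 1160

1160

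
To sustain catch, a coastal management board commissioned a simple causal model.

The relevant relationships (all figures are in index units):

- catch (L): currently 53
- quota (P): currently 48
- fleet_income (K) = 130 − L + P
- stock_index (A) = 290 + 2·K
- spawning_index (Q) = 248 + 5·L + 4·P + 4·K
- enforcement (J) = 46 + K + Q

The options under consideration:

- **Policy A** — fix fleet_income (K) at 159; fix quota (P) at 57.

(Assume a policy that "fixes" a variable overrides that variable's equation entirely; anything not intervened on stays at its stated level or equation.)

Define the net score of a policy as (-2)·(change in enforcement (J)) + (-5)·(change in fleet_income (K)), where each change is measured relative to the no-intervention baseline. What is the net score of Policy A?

-582

Baseline:
  L = 53
  P = 48
  K = 130 − 53 + 48 = 125
  Q = 248 + 5·53 + 4·48 + 4·125 = 1205
  J = 46 + 125 + 1205 = 1376
Policy A (K := 159, P := 57):
  L = 53
  P = 57
  K = 159
  Q = 248 + 5·53 + 4·57 + 4·159 = 1377
  J = 46 + 159 + 1377 = 1582
ΔJ = 1582 − 1376 = 206; ΔK = 159 − 125 = 34
Score = (-2)·206 + (-5)·34 = -582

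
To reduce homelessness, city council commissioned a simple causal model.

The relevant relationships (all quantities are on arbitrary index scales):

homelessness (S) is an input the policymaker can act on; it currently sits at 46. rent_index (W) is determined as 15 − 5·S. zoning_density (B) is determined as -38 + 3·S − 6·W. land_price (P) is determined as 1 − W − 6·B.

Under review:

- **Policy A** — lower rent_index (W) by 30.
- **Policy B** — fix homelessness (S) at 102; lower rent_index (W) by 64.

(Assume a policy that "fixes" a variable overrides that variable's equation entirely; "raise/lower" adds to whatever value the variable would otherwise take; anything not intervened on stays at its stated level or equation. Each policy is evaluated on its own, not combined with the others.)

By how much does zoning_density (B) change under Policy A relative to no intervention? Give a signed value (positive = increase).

180

Baseline:
  S = 46
  W = 15 − 5·46 = -215
  B = -38 + 3·46 − 6·(-215) = 1390
Policy A (W − 30):
  S = 46
  W = 15 − 5·46 (−30 from intervention) = -245
  B = -38 + 3·46 − 6·(-245) = 1570
Change in B: 1570 − 1390 = 180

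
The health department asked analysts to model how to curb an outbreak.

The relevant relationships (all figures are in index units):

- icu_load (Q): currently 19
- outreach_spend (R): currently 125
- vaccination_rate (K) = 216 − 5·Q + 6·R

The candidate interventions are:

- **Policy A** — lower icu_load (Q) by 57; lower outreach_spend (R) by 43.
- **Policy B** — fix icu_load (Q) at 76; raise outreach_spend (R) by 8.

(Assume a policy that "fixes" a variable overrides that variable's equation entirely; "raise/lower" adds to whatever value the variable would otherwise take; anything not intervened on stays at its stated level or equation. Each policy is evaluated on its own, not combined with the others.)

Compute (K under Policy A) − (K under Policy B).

Policy A (Q − 57, R − 43):
  Q = 19 − 57 = -38
  R = 125 − 43 = 82
  K = 216 − 5·(-38) + 6·82 = 898
Policy B (Q := 76, R + 8):
  Q = 76
  R = 125 + 8 = 133
  K = 216 − 5·76 + 6·133 = 634
K: 898 − 634 = 264

264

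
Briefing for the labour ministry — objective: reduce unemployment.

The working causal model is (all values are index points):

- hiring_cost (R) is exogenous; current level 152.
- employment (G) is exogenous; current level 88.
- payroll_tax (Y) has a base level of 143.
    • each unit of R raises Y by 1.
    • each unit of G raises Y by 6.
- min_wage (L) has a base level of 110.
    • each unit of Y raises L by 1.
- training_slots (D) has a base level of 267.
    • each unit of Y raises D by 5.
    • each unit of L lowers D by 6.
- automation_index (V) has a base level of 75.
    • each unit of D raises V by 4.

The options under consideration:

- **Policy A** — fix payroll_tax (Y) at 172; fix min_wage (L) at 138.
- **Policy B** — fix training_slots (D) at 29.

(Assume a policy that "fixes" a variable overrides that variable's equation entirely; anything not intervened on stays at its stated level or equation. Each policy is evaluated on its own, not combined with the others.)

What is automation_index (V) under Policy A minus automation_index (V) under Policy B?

1080

Policy A (Y := 172, L := 138):
  R = 152
  G = 88
  Y = 172
  L = 138
  D = 267 + 5·172 − 6·138 = 299
  V = 75 + 4·299 = 1271
Policy B (D := 29):
  R = 152
  G = 88
  Y = 143 + 152 + 6·88 = 823
  L = 110 + 823 = 933
  D = 29
  V = 75 + 4·29 = 191
V: 1271 − 191 = 1080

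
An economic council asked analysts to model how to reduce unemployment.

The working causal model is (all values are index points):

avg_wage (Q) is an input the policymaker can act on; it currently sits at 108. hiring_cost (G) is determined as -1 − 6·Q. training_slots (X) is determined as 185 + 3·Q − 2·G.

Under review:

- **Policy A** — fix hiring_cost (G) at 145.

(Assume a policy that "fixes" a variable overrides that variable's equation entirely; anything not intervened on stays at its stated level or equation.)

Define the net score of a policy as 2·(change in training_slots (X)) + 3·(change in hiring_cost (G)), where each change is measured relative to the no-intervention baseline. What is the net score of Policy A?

-794

Baseline:
  Q = 108
  G = -1 − 6·108 = -649
  X = 185 + 3·108 − 2·(-649) = 1807
Policy A (G := 145):
  Q = 108
  G = 145
  X = 185 + 3·108 − 2·145 = 219
ΔX = 219 − 1807 = -1588; ΔG = 145 − (-649) = 794
Score = 2·(-1588) + 3·794 = -794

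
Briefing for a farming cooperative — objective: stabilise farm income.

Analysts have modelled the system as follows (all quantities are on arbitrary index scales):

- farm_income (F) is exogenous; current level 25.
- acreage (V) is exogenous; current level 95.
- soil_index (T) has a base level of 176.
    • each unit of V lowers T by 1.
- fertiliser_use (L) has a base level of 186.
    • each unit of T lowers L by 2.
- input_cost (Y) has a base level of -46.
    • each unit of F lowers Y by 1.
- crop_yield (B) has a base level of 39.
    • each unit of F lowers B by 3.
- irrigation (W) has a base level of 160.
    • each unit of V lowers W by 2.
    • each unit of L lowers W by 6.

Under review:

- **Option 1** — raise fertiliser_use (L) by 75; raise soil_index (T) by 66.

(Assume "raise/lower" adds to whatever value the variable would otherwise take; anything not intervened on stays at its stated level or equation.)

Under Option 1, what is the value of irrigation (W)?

168

Option 1 (L + 75, T + 66):
  V = 95
  T = 176 − 95 (+66 from intervention) = 147
  L = 186 − 2·147 (+75 from intervention) = -33
  W = 160 − 2·95 − 6·(-33) = 168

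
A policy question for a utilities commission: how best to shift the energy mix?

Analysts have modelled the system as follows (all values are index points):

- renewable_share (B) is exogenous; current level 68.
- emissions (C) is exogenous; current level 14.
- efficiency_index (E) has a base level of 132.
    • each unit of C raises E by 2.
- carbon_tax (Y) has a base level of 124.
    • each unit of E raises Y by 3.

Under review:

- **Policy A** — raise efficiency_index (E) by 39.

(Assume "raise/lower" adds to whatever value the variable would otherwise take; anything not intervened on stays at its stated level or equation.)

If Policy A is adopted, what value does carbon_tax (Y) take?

721

Policy A (E + 39):
  C = 14
  E = 132 + 2·14 (+39 from intervention) = 199
  Y = 124 + 3·199 = 721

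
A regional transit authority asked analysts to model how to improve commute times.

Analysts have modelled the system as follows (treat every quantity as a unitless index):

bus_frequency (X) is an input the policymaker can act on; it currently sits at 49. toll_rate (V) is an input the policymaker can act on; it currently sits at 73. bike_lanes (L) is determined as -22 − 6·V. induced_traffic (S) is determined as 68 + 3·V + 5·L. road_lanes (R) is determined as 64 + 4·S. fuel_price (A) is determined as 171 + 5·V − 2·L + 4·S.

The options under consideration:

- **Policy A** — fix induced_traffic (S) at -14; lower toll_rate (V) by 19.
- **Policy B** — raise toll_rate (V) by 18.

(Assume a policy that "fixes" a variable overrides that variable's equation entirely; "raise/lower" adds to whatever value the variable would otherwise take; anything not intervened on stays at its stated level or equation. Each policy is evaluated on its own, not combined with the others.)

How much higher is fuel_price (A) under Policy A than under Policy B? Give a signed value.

Policy A (S := -14, V − 19):
  V = 73 − 19 = 54
  L = -22 − 6·54 = -346
  S = -14
  A = 171 + 5·54 − 2·(-346) + 4·(-14) = 1077
Policy B (V + 18):
  V = 73 + 18 = 91
  L = -22 − 6·91 = -568
  S = 68 + 3·91 + 5·(-568) = -2499
  A = 171 + 5·91 − 2·(-568) + 4·(-2499) = -8234
A: 1077 − (-8234) = 9311

9311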